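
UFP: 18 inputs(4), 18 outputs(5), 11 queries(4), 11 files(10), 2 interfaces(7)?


UFP = EI*4 + EO*5 + EQ*4 + ILF*10 + EIF*7
UFP = 18*4 + 18*5 + 11*4 + 11*10 + 2*7
UFP = 72 + 90 + 44 + 110 + 14
UFP = 330

330


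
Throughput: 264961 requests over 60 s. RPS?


Formula: throughput = requests / seconds
throughput = 264961 / 60
throughput = 4416.02 requests/second

4416.02 requests/second


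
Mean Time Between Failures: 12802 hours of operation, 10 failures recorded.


Formula: MTBF = Total operating time / Number of failures
MTBF = 12802 / 10
MTBF = 1280.2 hours

1280.2 hours


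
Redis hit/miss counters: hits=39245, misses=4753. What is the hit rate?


Formula: hit rate = hits / (hits + misses) * 100
hit rate = 39245 / (39245 + 4753) * 100
hit rate = 39245 / 43998 * 100
hit rate = 89.2%

89.2%


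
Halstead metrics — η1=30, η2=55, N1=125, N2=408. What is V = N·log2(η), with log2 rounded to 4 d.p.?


Formula: V = N * log2(η), where N = N1 + N2 and η = η1 + η2
η = 30 + 55 = 85
N = 125 + 408 = 533
log2(85) ≈ 6.4094
V = 533 * 6.4094 = 3416.21

3416.21


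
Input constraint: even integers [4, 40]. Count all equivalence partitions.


Constraint: even integers in [4, 40]
Class 1: x < 4 — out-of-range invalid
Class 2: x in [4,40] but odd — wrong type invalid
Class 3: x in [4,40] and even — valid
Class 4: x > 40 — out-of-range invalid
Total equivalence classes: 4

4 equivalence classes


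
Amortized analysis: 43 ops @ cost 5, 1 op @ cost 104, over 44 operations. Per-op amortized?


Formula: Amortized cost = Total cost / Operations
Total cost = (43 * 5) + (1 * 104)
Total cost = 215 + 104 = 319
Amortized = 319 / 44 = 7.25

7.25


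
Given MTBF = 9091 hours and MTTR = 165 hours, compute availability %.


Availability = MTBF / (MTBF + MTTR)
Availability = 9091 / (9091 + 165)
Availability = 9091 / 9256
Availability = 98.2174%

98.2174%


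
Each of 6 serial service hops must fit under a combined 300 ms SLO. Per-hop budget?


Formula: per_stage = total_budget / stages
per_stage = 300 / 6
per_stage = 50.0 ms

50.0 ms


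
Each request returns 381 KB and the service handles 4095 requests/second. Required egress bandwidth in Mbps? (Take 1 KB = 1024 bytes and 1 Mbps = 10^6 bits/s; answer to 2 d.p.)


Formula: Mbps = payload_bytes * RPS * 8 / 1e6
Payload per request = 381 KB = 381 * 1024 = 390144 bytes
Total bytes/sec = 390144 * 4095 = 1597639680
Total bits/sec = 1597639680 * 8 = 12781117440
Mbps = 12781117440 / 1e6 = 12781.12

12781.12 Mbps


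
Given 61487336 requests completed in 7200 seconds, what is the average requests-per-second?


Formula: throughput = requests / seconds
throughput = 61487336 / 7200
throughput = 8539.91 requests/second

8539.91 requests/second


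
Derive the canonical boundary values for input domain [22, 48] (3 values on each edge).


Range: [22, 48]
Boundaries: just below min, min, min+1, max-1, max, just above max
Values: [21, 22, 23, 47, 48, 49]

[21, 22, 23, 47, 48, 49]


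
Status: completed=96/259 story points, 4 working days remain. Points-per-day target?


Formula: Required rate = Remaining points / Days left
Remaining = 259 - 96 = 163 points
Required rate = 163 / 4 = 40.75 points/day

40.75 points/day


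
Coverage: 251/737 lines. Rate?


Coverage = covered / total * 100
Coverage = 251 / 737 * 100
Coverage = 34.06%

34.06%


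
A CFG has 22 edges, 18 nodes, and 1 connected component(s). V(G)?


Formula: V(G) = E - N + 2P
V(G) = 22 - 18 + 2*1
V(G) = 4 + 2
V(G) = 6

6


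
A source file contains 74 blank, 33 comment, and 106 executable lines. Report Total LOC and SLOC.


Total LOC = blank + comment + code
Total LOC = 74 + 33 + 106 = 213
SLOC (source only) = code = 106

Total LOC: 213, SLOC: 106


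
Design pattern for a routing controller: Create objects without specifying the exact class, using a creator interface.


This matches the Factory Method pattern

Factory Method


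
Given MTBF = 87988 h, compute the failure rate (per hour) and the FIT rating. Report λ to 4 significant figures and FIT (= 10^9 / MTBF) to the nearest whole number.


Formula: λ = 1 / MTBF; FIT = λ × 1e9 = 1e9 / MTBF
λ = 1 / 87988 ≈ 1.137e-05 failures/hour
FIT = 1e9 / 87988 ≈ 11365 failures per 1e9 hours (nearest whole number)

λ = 1.137e-05 /h, FIT = 11365


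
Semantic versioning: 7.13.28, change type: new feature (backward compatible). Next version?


Current: 7.13.28
Change category: 'new feature (backward compatible)' → minor bump
SemVer rule: minor bump → increment MINOR, reset PATCH to 0 (MAJOR unchanged)
New: 7.14.0

7.14.0


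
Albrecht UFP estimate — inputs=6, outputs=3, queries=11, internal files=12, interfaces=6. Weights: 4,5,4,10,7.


UFP = EI*4 + EO*5 + EQ*4 + ILF*10 + EIF*7
UFP = 6*4 + 3*5 + 11*4 + 12*10 + 6*7
UFP = 24 + 15 + 44 + 120 + 42
UFP = 245

245


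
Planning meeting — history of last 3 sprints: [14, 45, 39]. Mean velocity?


Formula: Avg velocity = Total points / Number of sprints
Points: [14, 45, 39]
Sum = 14 + 45 + 39 = 98
Avg velocity = 98 / 3 = 32.67 points/sprint

32.67 points/sprint


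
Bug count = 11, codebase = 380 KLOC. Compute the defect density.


Defect density = defects / KLOC
Defect density = 11 / 380
Defect density = 0.029 defects/KLOC

0.029 defects/KLOC


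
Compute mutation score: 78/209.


Mutation score = killed / total * 100
Mutation score = 78 / 209 * 100
Mutation score = 37.32%

37.32%


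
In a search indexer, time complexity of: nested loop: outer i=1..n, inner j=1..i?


Reasoning: triangle: n(n+1)/2 ~ n^2/2
Complexity: O(n^2)

O(n^2)


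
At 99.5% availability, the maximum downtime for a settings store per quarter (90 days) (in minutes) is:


Formula: allowed downtime = period * (100 - SLA) / 100
Period (quarter (90 days)) = 129600 minutes
Unavailability fraction = (100 - 99.5) / 100
Allowed downtime = 129600 * (100 - 99.5) / 100
Allowed downtime = 648.0 minutes

648.0 minutes


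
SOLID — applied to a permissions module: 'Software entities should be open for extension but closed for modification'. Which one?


This describes the Open/Closed Principle (OCP)

Open/Closed Principle (OCP)


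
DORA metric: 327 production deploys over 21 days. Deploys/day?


Formula: deployments per day = releases / days
= 327 / 21
= 15.571 deploys/day
(equivalently, 109.0 deploys/week)

15.571 deploys/day


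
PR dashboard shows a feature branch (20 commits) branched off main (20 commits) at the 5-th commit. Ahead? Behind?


Common ancestor: commit #5
feature commits after divergence: 20 - 5 = 15
main commits after divergence: 20 - 5 = 15
feature is 15 commits ahead of main
main is 15 commits ahead of feature

feature ahead: 15, main ahead: 15


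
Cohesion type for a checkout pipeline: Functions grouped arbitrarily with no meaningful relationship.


Reasoning: Worst: random grouping
Type: Coincidental cohesion

Coincidental cohesion


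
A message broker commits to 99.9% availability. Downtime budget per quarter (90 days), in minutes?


Formula: allowed downtime = period * (100 - SLA) / 100
Period (quarter (90 days)) = 129600 minutes
Unavailability fraction = (100 - 99.9) / 100
Allowed downtime = 129600 * (100 - 99.9) / 100
Allowed downtime = 129.6 minutes

129.6 minutes


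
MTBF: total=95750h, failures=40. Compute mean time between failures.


Formula: MTBF = Total operating time / Number of failures
MTBF = 95750 / 40
MTBF = 2393.75 hours

2393.75 hours


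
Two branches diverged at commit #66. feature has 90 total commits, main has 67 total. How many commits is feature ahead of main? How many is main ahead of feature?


Common ancestor: commit #66
feature commits after divergence: 90 - 66 = 24
main commits after divergence: 67 - 66 = 1
feature is 24 commits ahead of main
main is 1 commits ahead of feature

feature ahead: 24, main ahead: 1


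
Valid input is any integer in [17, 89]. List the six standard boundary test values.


Range: [17, 89]
Boundaries: just below min, min, min+1, max-1, max, just above max
Values: [16, 17, 18, 88, 89, 90]

[16, 17, 18, 88, 89, 90]


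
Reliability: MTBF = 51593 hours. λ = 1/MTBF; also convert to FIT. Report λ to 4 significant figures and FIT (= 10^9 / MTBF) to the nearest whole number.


Formula: λ = 1 / MTBF; FIT = λ × 1e9 = 1e9 / MTBF
λ = 1 / 51593 ≈ 1.938e-05 failures/hour
FIT = 1e9 / 51593 ≈ 19382 failures per 1e9 hours (nearest whole number)

λ = 1.938e-05 /h, FIT = 19382


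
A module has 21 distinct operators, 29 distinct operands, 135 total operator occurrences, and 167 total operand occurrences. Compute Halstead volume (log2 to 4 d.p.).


Formula: V = N * log2(η), where N = N1 + N2 and η = η1 + η2
η = 21 + 29 = 50
N = 135 + 167 = 302
log2(50) ≈ 5.6439
V = 302 * 5.6439 = 1704.46

1704.46


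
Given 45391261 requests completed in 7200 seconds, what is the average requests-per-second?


Formula: throughput = requests / seconds
throughput = 45391261 / 7200
throughput = 6304.34 requests/second

6304.34 requests/second


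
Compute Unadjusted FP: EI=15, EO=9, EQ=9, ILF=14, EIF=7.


UFP = EI*4 + EO*5 + EQ*4 + ILF*10 + EIF*7
UFP = 15*4 + 9*5 + 9*4 + 14*10 + 7*7
UFP = 60 + 45 + 36 + 140 + 49
UFP = 330

330


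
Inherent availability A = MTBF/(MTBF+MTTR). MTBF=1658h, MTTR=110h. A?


Availability = MTBF / (MTBF + MTTR)
Availability = 1658 / (1658 + 110)
Availability = 1658 / 1768
Availability = 93.7783%

93.7783%


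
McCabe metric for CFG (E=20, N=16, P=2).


Formula: V(G) = E - N + 2P
V(G) = 20 - 16 + 2*2
V(G) = 4 + 4
V(G) = 8

8


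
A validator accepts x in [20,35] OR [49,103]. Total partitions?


Valid ranges: [20,35] and [49,103]
Class 1: x < 20 — invalid
Class 2: 20 ≤ x ≤ 35 — valid
Class 3: 35 < x < 49 — invalid (gap between ranges)
Class 4: 49 ≤ x ≤ 103 — valid
Class 5: x > 103 — invalid
Total equivalence classes: 5

5 equivalence classes


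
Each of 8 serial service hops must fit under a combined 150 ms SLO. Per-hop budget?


Formula: per_stage = total_budget / stages
per_stage = 150 / 8
per_stage = 18.75 ms

18.75 ms


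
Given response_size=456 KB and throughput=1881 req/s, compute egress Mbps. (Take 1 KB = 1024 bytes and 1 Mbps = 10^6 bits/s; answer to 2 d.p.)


Formula: Mbps = payload_bytes * RPS * 8 / 1e6
Payload per request = 456 KB = 456 * 1024 = 466944 bytes
Total bytes/sec = 466944 * 1881 = 878321664
Total bits/sec = 878321664 * 8 = 7026573312
Mbps = 7026573312 / 1e6 = 7026.57

7026.57 Mbps


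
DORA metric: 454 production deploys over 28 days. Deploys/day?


Formula: deployments per day = releases / days
= 454 / 28
= 16.214 deploys/day
(equivalently, 113.5 deploys/week)

16.214 deploys/day


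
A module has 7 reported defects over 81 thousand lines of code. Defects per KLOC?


Defect density = defects / KLOC
Defect density = 7 / 81
Defect density = 0.086 defects/KLOC

0.086 defects/KLOC


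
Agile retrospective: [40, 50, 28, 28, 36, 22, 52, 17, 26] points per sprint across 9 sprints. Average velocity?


Formula: Avg velocity = Total points / Number of sprints
Points: [40, 50, 28, 28, 36, 22, 52, 17, 26]
Sum = 40 + 50 + 28 + 28 + 36 + 22 + 52 + 17 + 26 = 299
Avg velocity = 299 / 9 = 33.22 points/sprint

33.22 points/sprint


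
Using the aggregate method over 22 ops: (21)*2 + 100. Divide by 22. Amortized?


Formula: Amortized cost = Total cost / Operations
Total cost = (21 * 2) + (1 * 100)
Total cost = 42 + 100 = 142
Amortized = 142 / 22 = 6.4545

6.4545


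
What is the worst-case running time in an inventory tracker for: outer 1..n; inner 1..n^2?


Reasoning: n times n^2
Complexity: O(n^3)

O(n^3)


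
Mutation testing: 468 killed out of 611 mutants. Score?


Mutation score = killed / total * 100
Mutation score = 468 / 611 * 100
Mutation score = 76.6%

76.6%


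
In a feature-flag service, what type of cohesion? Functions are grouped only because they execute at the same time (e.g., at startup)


Reasoning: Related by timing only
Type: Temporal cohesion

Temporal cohesion


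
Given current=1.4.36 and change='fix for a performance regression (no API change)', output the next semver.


Current: 1.4.36
Change category: 'fix for a performance regression (no API change)' → patch bump
SemVer rule: patch bump → increment PATCH (MAJOR and MINOR unchanged)
New: 1.4.37

1.4.37


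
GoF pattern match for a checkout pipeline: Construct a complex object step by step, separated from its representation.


This matches the Builder pattern

Builder


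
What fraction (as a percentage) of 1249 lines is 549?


Coverage = covered / total * 100
Coverage = 549 / 1249 * 100
Coverage = 43.96%

43.96%


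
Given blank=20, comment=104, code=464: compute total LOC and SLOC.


Total LOC = blank + comment + code
Total LOC = 20 + 104 + 464 = 588
SLOC (source only) = code = 464

Total LOC: 588, SLOC: 464


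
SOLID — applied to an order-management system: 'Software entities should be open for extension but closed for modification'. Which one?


This describes the Open/Closed Principle (OCP)

Open/Closed Principle (OCP)


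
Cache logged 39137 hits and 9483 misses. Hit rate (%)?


Formula: hit rate = hits / (hits + misses) * 100
hit rate = 39137 / (39137 + 9483) * 100
hit rate = 39137 / 48620 * 100
hit rate = 80.5%

80.5%


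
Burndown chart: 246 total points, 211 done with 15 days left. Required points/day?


Formula: Required rate = Remaining points / Days left
Remaining = 246 - 211 = 35 points
Required rate = 35 / 15 = 2.33 points/day

2.33 points/day


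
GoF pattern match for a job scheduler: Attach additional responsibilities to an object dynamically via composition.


This matches the Decorator pattern

Decorator


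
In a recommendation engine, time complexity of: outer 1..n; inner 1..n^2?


Reasoning: n times n^2
Complexity: O(n^3)

O(n^3)


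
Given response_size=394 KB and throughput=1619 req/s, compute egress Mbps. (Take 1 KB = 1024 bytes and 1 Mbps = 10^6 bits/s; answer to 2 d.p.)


Formula: Mbps = payload_bytes * RPS * 8 / 1e6
Payload per request = 394 KB = 394 * 1024 = 403456 bytes
Total bytes/sec = 403456 * 1619 = 653195264
Total bits/sec = 653195264 * 8 = 5225562112
Mbps = 5225562112 / 1e6 = 5225.56

5225.56 Mbps


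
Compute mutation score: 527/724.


Mutation score = killed / total * 100
Mutation score = 527 / 724 * 100
Mutation score = 72.79%

72.79%


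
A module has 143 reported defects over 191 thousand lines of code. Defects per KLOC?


Defect density = defects / KLOC
Defect density = 143 / 191
Defect density = 0.749 defects/KLOC

0.749 defects/KLOC


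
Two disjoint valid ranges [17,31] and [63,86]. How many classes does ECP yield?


Valid ranges: [17,31] and [63,86]
Class 1: x < 17 — invalid
Class 2: 17 ≤ x ≤ 31 — valid
Class 3: 31 < x < 63 — invalid (gap between ranges)
Class 4: 63 ≤ x ≤ 86 — valid
Class 5: x > 86 — invalid
Total equivalence classes: 5

5 equivalence classes


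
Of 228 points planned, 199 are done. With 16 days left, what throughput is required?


Formula: Required rate = Remaining points / Days left
Remaining = 228 - 199 = 29 points
Required rate = 29 / 16 = 1.81 points/day

1.81 points/day


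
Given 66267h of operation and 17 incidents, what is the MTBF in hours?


Formula: MTBF = Total operating time / Number of failures
MTBF = 66267 / 17
MTBF = 3898.06 hours

3898.06 hours


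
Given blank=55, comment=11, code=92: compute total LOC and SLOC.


Total LOC = blank + comment + code
Total LOC = 55 + 11 + 92 = 158
SLOC (source only) = code = 92

Total LOC: 158, SLOC: 92


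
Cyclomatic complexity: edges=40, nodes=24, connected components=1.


Formula: V(G) = E - N + 2P
V(G) = 40 - 24 + 2*1
V(G) = 16 + 2
V(G) = 18

18


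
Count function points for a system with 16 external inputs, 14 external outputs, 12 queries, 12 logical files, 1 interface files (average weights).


UFP = EI*4 + EO*5 + EQ*4 + ILF*10 + EIF*7
UFP = 16*4 + 14*5 + 12*4 + 12*10 + 1*7
UFP = 64 + 70 + 48 + 120 + 7
UFP = 309

309


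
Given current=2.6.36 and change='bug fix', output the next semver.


Current: 2.6.36
Change category: 'bug fix' → patch bump
SemVer rule: patch bump → increment PATCH (MAJOR and MINOR unchanged)
New: 2.6.37

2.6.37


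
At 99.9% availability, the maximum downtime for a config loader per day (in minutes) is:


Formula: allowed downtime = period * (100 - SLA) / 100
Period (day) = 1440 minutes
Unavailability fraction = (100 - 99.9) / 100
Allowed downtime = 1440 * (100 - 99.9) / 100
Allowed downtime = 1.44 minutes

1.44 minutes


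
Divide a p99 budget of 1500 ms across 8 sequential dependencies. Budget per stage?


Formula: per_stage = total_budget / stages
per_stage = 1500 / 8
per_stage = 187.5 ms

187.5 ms


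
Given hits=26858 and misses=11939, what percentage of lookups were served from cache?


Formula: hit rate = hits / (hits + misses) * 100
hit rate = 26858 / (26858 + 11939) * 100
hit rate = 26858 / 38797 * 100
hit rate = 69.23%

69.23%


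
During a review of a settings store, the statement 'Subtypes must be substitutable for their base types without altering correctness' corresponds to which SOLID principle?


This describes the Liskov Substitution Principle (LSP)

Liskov Substitution Principle (LSP)


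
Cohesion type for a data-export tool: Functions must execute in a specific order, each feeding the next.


Reasoning: Output of one is input to next
Type: Sequential cohesion

Sequential cohesion


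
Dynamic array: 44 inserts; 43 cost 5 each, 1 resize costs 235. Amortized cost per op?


Formula: Amortized cost = Total cost / Operations
Total cost = (43 * 5) + (1 * 235)
Total cost = 215 + 235 = 450
Amortized = 450 / 44 = 10.2273

10.2273


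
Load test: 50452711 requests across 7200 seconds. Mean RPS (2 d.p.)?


Formula: throughput = requests / seconds
throughput = 50452711 / 7200
throughput = 7007.32 requests/second

7007.32 requests/second


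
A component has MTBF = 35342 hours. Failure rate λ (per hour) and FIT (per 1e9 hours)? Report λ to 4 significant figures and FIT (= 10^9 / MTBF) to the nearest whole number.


Formula: λ = 1 / MTBF; FIT = λ × 1e9 = 1e9 / MTBF
λ = 1 / 35342 ≈ 2.829e-05 failures/hour
FIT = 1e9 / 35342 ≈ 28295 failures per 1e9 hours (nearest whole number)

λ = 2.829e-05 /h, FIT = 28295


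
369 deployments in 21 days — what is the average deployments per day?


Formula: deployments per day = releases / days
= 369 / 21
= 17.571 deploys/day
(equivalently, 123.0 deploys/week)

17.571 deploys/day


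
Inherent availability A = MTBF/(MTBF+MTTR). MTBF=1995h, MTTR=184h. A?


Availability = MTBF / (MTBF + MTTR)
Availability = 1995 / (1995 + 184)
Availability = 1995 / 2179
Availability = 91.5558%

91.5558%


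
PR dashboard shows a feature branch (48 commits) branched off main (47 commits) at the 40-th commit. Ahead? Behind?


Common ancestor: commit #40
feature commits after divergence: 48 - 40 = 8
main commits after divergence: 47 - 40 = 7
feature is 8 commits ahead of main
main is 7 commits ahead of feature

feature ahead: 8, main ahead: 7


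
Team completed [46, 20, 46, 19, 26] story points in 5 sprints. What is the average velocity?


Formula: Avg velocity = Total points / Number of sprints
Points: [46, 20, 46, 19, 26]
Sum = 46 + 20 + 46 + 19 + 26 = 157
Avg velocity = 157 / 5 = 31.4 points/sprint

31.4 points/sprint


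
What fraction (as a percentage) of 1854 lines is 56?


Coverage = covered / total * 100
Coverage = 56 / 1854 * 100
Coverage = 3.02%

3.02%


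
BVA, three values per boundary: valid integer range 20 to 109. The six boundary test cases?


Range: [20, 109]
Boundaries: just below min, min, min+1, max-1, max, just above max
Values: [19, 20, 21, 108, 109, 110]

[19, 20, 21, 108, 109, 110]


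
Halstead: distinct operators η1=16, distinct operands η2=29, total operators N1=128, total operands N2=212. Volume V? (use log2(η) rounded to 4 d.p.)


Formula: V = N * log2(η), where N = N1 + N2 and η = η1 + η2
η = 16 + 29 = 45
N = 128 + 212 = 340
log2(45) ≈ 5.4919
V = 340 * 5.4919 = 1867.25

1867.25


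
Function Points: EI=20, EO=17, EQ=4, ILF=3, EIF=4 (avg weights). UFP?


UFP = EI*4 + EO*5 + EQ*4 + ILF*10 + EIF*7
UFP = 20*4 + 17*5 + 4*4 + 3*10 + 4*7
UFP = 80 + 85 + 16 + 30 + 28
UFP = 239

239


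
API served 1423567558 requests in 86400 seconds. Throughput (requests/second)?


Formula: throughput = requests / seconds
throughput = 1423567558 / 86400
throughput = 16476.48 requests/second

16476.48 requests/second


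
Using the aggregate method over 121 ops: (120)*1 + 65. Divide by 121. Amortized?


Formula: Amortized cost = Total cost / Operations
Total cost = (120 * 1) + (1 * 65)
Total cost = 120 + 65 = 185
Amortized = 185 / 121 = 1.5289

1.5289


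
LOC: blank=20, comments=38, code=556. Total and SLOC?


Total LOC = blank + comment + code
Total LOC = 20 + 38 + 556 = 614
SLOC (source only) = code = 556

Total LOC: 614, SLOC: 556


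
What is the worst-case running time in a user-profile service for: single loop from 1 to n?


Reasoning: one pass through n items
Complexity: O(n)

O(n)


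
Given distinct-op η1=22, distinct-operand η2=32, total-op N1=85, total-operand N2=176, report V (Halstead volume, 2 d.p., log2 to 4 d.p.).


Formula: V = N * log2(η), where N = N1 + N2 and η = η1 + η2
η = 22 + 32 = 54
N = 85 + 176 = 261
log2(54) ≈ 5.7549
V = 261 * 5.7549 = 1502.03

1502.03


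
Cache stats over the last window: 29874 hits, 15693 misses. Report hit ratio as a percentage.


Formula: hit rate = hits / (hits + misses) * 100
hit rate = 29874 / (29874 + 15693) * 100
hit rate = 29874 / 45567 * 100
hit rate = 65.56%

65.56%


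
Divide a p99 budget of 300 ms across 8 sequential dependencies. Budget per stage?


Formula: per_stage = total_budget / stages
per_stage = 300 / 8
per_stage = 37.5 ms

37.5 ms


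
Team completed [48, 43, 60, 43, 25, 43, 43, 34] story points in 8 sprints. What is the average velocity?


Formula: Avg velocity = Total points / Number of sprints
Points: [48, 43, 60, 43, 25, 43, 43, 34]
Sum = 48 + 43 + 60 + 43 + 25 + 43 + 43 + 34 = 339
Avg velocity = 339 / 8 = 42.38 points/sprint

42.38 points/sprint


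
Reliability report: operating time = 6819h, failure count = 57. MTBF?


Formula: MTBF = Total operating time / Number of failures
MTBF = 6819 / 57
MTBF = 119.63 hours

119.63 hours


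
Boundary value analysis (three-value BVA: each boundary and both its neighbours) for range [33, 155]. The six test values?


Range: [33, 155]
Boundaries: just below min, min, min+1, max-1, max, just above max
Values: [32, 33, 34, 154, 155, 156]

[32, 33, 34, 154, 155, 156]


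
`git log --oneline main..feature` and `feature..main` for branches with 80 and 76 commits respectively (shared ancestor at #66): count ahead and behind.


Common ancestor: commit #66
feature commits after divergence: 80 - 66 = 14
main commits after divergence: 76 - 66 = 10
feature is 14 commits ahead of main
main is 10 commits ahead of feature

feature ahead: 14, main ahead: 10


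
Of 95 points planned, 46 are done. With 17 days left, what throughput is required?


Formula: Required rate = Remaining points / Days left
Remaining = 95 - 46 = 49 points
Required rate = 49 / 17 = 2.88 points/day

2.88 points/day


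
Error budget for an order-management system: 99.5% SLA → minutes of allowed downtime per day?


Formula: allowed downtime = period * (100 - SLA) / 100
Period (day) = 1440 minutes
Unavailability fraction = (100 - 99.5) / 100
Allowed downtime = 1440 * (100 - 99.5) / 100
Allowed downtime = 7.2 minutes

7.2 minutes


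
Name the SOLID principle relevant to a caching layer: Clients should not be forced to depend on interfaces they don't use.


This describes the Interface Segregation Principle (ISP)

Interface Segregation Principle (ISP)


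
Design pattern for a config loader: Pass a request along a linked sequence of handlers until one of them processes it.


This matches the Chain of Responsibility pattern

Chain of Responsibility


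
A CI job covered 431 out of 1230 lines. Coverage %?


Coverage = covered / total * 100
Coverage = 431 / 1230 * 100
Coverage = 35.04%

35.04%


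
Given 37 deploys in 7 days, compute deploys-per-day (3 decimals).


Formula: deployments per day = releases / days
= 37 / 7
= 5.286 deploys/day
(equivalently, 37.0 deploys/week)

5.286 deploys/day


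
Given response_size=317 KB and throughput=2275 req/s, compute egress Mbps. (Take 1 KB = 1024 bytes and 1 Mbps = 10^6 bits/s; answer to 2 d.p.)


Formula: Mbps = payload_bytes * RPS * 8 / 1e6
Payload per request = 317 KB = 317 * 1024 = 324608 bytes
Total bytes/sec = 324608 * 2275 = 738483200
Total bits/sec = 738483200 * 8 = 5907865600
Mbps = 5907865600 / 1e6 = 5907.87

5907.87 Mbps


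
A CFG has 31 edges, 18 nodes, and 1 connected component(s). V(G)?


Formula: V(G) = E - N + 2P
V(G) = 31 - 18 + 2*1
V(G) = 13 + 2
V(G) = 15

15


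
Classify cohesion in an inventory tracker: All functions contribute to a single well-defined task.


Reasoning: Best: single purpose
Type: Functional cohesion

Functional cohesion


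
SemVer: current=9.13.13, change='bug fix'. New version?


Current: 9.13.13
Change category: 'bug fix' → patch bump
SemVer rule: patch bump → increment PATCH (MAJOR and MINOR unchanged)
New: 9.13.14

9.13.14


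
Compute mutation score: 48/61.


Mutation score = killed / total * 100
Mutation score = 48 / 61 * 100
Mutation score = 78.69%

78.69%


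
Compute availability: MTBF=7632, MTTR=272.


Availability = MTBF / (MTBF + MTTR)
Availability = 7632 / (7632 + 272)
Availability = 7632 / 7904
Availability = 96.5587%

96.5587%


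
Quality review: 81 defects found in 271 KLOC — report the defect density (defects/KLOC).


Defect density = defects / KLOC
Defect density = 81 / 271
Defect density = 0.299 defects/KLOC

0.299 defects/KLOC


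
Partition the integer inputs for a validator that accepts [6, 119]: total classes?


Valid range: [6, 119]
Class 1: x < 6 — invalid
Class 2: 6 ≤ x ≤ 119 — valid
Class 3: x > 119 — invalid
Total equivalence classes: 3

3 equivalence classes


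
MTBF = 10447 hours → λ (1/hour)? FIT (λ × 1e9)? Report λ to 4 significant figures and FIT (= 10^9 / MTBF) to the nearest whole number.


Formula: λ = 1 / MTBF; FIT = λ × 1e9 = 1e9 / MTBF
λ = 1 / 10447 ≈ 9.572e-05 failures/hour
FIT = 1e9 / 10447 ≈ 95721 failures per 1e9 hours (nearest whole number)

λ = 9.572e-05 /h, FIT = 95721


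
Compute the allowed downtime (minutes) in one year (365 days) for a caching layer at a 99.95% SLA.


Formula: allowed downtime = period * (100 - SLA) / 100
Period (year (365 days)) = 525600 minutes
Unavailability fraction = (100 - 99.95) / 100
Allowed downtime = 525600 * (100 - 99.95) / 100
Allowed downtime = 262.8 minutes

262.8 minutes


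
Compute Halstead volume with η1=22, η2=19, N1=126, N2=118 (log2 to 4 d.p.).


Formula: V = N * log2(η), where N = N1 + N2 and η = η1 + η2
η = 22 + 19 = 41
N = 126 + 118 = 244
log2(41) ≈ 5.3576
V = 244 * 5.3576 = 1307.25

1307.25


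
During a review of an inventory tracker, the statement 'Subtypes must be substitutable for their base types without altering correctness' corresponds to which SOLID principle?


This describes the Liskov Substitution Principle (LSP)

Liskov Substitution Principle (LSP)


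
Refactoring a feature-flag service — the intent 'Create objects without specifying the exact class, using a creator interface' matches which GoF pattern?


This matches the Factory Method pattern

Factory Method


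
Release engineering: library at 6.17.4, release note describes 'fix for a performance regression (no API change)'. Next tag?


Current: 6.17.4
Change category: 'fix for a performance regression (no API change)' → patch bump
SemVer rule: patch bump → increment PATCH (MAJOR and MINOR unchanged)
New: 6.17.5

6.17.5


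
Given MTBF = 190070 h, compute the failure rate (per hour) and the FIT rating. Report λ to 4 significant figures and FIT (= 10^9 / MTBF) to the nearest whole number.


Formula: λ = 1 / MTBF; FIT = λ × 1e9 = 1e9 / MTBF
λ = 1 / 190070 ≈ 5.261e-06 failures/hour
FIT = 1e9 / 190070 ≈ 5261 failures per 1e9 hours (nearest whole number)

λ = 5.261e-06 /h, FIT = 5261


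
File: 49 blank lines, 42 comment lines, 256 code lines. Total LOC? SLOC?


Total LOC = blank + comment + code
Total LOC = 49 + 42 + 256 = 347
SLOC (source only) = code = 256

Total LOC: 347, SLOC: 256


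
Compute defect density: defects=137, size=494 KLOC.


Defect density = defects / KLOC
Defect density = 137 / 494
Defect density = 0.277 defects/KLOC

0.277 defects/KLOC


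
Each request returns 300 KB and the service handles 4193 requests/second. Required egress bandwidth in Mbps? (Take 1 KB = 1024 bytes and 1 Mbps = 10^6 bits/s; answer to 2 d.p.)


Formula: Mbps = payload_bytes * RPS * 8 / 1e6
Payload per request = 300 KB = 300 * 1024 = 307200 bytes
Total bytes/sec = 307200 * 4193 = 1288089600
Total bits/sec = 1288089600 * 8 = 10304716800
Mbps = 10304716800 / 1e6 = 10304.72

10304.72 Mbps


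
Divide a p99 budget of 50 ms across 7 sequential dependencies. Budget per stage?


Formula: per_stage = total_budget / stages
per_stage = 50 / 7
per_stage = 7.14 ms

7.14 ms


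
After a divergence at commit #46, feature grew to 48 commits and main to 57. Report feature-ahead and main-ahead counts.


Common ancestor: commit #46
feature commits after divergence: 48 - 46 = 2
main commits after divergence: 57 - 46 = 11
feature is 2 commits ahead of main
main is 11 commits ahead of feature

feature ahead: 2, main ahead: 11


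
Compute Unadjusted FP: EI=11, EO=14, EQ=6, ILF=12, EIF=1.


UFP = EI*4 + EO*5 + EQ*4 + ILF*10 + EIF*7
UFP = 11*4 + 14*5 + 6*4 + 12*10 + 1*7
UFP = 44 + 70 + 24 + 120 + 7
UFP = 265

265


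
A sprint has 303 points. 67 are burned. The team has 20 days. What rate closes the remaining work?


Formula: Required rate = Remaining points / Days left
Remaining = 303 - 67 = 236 points
Required rate = 236 / 20 = 11.8 points/day

11.8 points/day


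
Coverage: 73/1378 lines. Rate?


Coverage = covered / total * 100
Coverage = 73 / 1378 * 100
Coverage = 5.3%

5.3%


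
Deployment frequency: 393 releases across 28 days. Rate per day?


Formula: deployments per day = releases / days
= 393 / 28
= 14.036 deploys/day
(equivalently, 98.25 deploys/week)

14.036 deploys/day


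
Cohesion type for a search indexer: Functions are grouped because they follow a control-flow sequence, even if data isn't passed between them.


Reasoning: Grouped by order of execution within a routine, not by data flow
Type: Procedural cohesion

Procedural cohesion


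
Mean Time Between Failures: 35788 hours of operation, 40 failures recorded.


Formula: MTBF = Total operating time / Number of failures
MTBF = 35788 / 40
MTBF = 894.7 hours

894.7 hours


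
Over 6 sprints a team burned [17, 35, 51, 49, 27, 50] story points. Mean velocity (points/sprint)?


Formula: Avg velocity = Total points / Number of sprints
Points: [17, 35, 51, 49, 27, 50]
Sum = 17 + 35 + 51 + 49 + 27 + 50 = 229
Avg velocity = 229 / 6 = 38.17 points/sprint

38.17 points/sprint


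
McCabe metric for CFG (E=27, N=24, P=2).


Formula: V(G) = E - N + 2P
V(G) = 27 - 24 + 2*2
V(G) = 3 + 4
V(G) = 7

7


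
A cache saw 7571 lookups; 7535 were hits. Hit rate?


Formula: hit rate = hits / (hits + misses) * 100
hit rate = 7535 / (7535 + 36) * 100
hit rate = 7535 / 7571 * 100
hit rate = 99.52%

99.52%


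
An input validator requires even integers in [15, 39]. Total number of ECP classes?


Constraint: even integers in [15, 39]
Class 1: x < 15 — out-of-range invalid
Class 2: x in [15,39] but odd — wrong type invalid
Class 3: x in [15,39] and even — valid
Class 4: x > 39 — out-of-range invalid
Total equivalence classes: 4

4 equivalence classes


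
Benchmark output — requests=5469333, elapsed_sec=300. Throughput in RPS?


Formula: throughput = requests / seconds
throughput = 5469333 / 300
throughput = 18231.11 requests/second

18231.11 requests/second


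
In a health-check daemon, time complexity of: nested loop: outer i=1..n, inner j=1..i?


Reasoning: triangle: n(n+1)/2 ~ n^2/2
Complexity: O(n^2)

O(n^2)


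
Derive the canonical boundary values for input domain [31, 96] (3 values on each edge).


Range: [31, 96]
Boundaries: just below min, min, min+1, max-1, max, just above max
Values: [30, 31, 32, 95, 96, 97]

[30, 31, 32, 95, 96, 97]


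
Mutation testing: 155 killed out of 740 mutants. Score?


Mutation score = killed / total * 100
Mutation score = 155 / 740 * 100
Mutation score = 20.95%

20.95%


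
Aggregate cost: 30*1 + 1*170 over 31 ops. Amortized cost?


Formula: Amortized cost = Total cost / Operations
Total cost = (30 * 1) + (1 * 170)
Total cost = 30 + 170 = 200
Amortized = 200 / 31 = 6.4516

6.4516


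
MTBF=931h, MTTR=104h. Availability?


Availability = MTBF / (MTBF + MTTR)
Availability = 931 / (931 + 104)
Availability = 931 / 1035
Availability = 89.9517%

89.9517%


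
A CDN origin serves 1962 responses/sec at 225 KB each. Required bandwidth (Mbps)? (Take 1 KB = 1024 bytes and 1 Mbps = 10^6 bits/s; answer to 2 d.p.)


Formula: Mbps = payload_bytes * RPS * 8 / 1e6
Payload per request = 225 KB = 225 * 1024 = 230400 bytes
Total bytes/sec = 230400 * 1962 = 452044800
Total bits/sec = 452044800 * 8 = 3616358400
Mbps = 3616358400 / 1e6 = 3616.36

3616.36 Mbps


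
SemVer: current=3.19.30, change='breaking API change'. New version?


Current: 3.19.30
Change category: 'breaking API change' → major bump
SemVer rule: major bump → increment MAJOR, reset MINOR and PATCH to 0
New: 4.0.0

4.0.0


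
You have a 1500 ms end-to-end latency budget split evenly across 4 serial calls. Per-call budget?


Formula: per_stage = total_budget / stages
per_stage = 1500 / 4
per_stage = 375.0 ms

375.0 ms


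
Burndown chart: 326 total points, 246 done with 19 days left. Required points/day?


Formula: Required rate = Remaining points / Days left
Remaining = 326 - 246 = 80 points
Required rate = 80 / 19 = 4.21 points/day

4.21 points/day


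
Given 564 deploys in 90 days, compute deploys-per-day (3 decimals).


Formula: deployments per day = releases / days
= 564 / 90
= 6.267 deploys/day
(equivalently, 43.87 deploys/week)

6.267 deploys/day


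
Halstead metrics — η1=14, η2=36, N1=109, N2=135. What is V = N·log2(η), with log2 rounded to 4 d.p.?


Formula: V = N * log2(η), where N = N1 + N2 and η = η1 + η2
η = 14 + 36 = 50
N = 109 + 135 = 244
log2(50) ≈ 5.6439
V = 244 * 5.6439 = 1377.11

1377.11


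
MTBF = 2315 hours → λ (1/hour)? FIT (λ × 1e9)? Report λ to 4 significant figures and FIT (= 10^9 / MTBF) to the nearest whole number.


Formula: λ = 1 / MTBF; FIT = λ × 1e9 = 1e9 / MTBF
λ = 1 / 2315 ≈ 4.320e-04 failures/hour
FIT = 1e9 / 2315 ≈ 431965 failures per 1e9 hours (nearest whole number)

λ = 4.320e-04 /h, FIT = 431965


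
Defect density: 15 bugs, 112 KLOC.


Defect density = defects / KLOC
Defect density = 15 / 112
Defect density = 0.134 defects/KLOC

0.134 defects/KLOC


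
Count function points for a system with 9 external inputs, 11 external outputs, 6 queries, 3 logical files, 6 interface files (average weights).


UFP = EI*4 + EO*5 + EQ*4 + ILF*10 + EIF*7
UFP = 9*4 + 11*5 + 6*4 + 3*10 + 6*7
UFP = 36 + 55 + 24 + 30 + 42
UFP = 187

187


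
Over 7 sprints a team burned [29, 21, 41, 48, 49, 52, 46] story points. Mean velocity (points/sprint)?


Formula: Avg velocity = Total points / Number of sprints
Points: [29, 21, 41, 48, 49, 52, 46]
Sum = 29 + 21 + 41 + 48 + 49 + 52 + 46 = 286
Avg velocity = 286 / 7 = 40.86 points/sprint

40.86 points/sprint


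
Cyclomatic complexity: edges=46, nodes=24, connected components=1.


Formula: V(G) = E - N + 2P
V(G) = 46 - 24 + 2*1
V(G) = 22 + 2
V(G) = 24

24


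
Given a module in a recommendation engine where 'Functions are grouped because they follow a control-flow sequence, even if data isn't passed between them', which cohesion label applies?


Reasoning: Grouped by order of execution within a routine, not by data flow
Type: Procedural cohesion

Procedural cohesion


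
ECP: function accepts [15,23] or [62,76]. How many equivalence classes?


Valid ranges: [15,23] and [62,76]
Class 1: x < 15 — invalid
Class 2: 15 ≤ x ≤ 23 — valid
Class 3: 23 < x < 62 — invalid (gap between ranges)
Class 4: 62 ≤ x ≤ 76 — valid
Class 5: x > 76 — invalid
Total equivalence classes: 5

5 equivalence classes


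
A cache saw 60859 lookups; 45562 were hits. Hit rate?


Formula: hit rate = hits / (hits + misses) * 100
hit rate = 45562 / (45562 + 15297) * 100
hit rate = 45562 / 60859 * 100
hit rate = 74.86%

74.86%


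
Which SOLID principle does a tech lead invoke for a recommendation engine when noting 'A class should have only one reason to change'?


This describes the Single Responsibility Principle (SRP)

Single Responsibility Principle (SRP)


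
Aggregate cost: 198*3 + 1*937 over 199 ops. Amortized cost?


Formula: Amortized cost = Total cost / Operations
Total cost = (198 * 3) + (1 * 937)
Total cost = 594 + 937 = 1531
Amortized = 1531 / 199 = 7.6935

7.6935


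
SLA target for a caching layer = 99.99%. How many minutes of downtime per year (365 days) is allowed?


Formula: allowed downtime = period * (100 - SLA) / 100
Period (year (365 days)) = 525600 minutes
Unavailability fraction = (100 - 99.99) / 100
Allowed downtime = 525600 * (100 - 99.99) / 100
Allowed downtime = 52.56 minutes

52.56 minutes


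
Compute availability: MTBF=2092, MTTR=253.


Availability = MTBF / (MTBF + MTTR)
Availability = 2092 / (2092 + 253)
Availability = 2092 / 2345
Availability = 89.2111%

89.2111%


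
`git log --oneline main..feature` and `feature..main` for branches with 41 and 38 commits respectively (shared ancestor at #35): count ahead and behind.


Common ancestor: commit #35
feature commits after divergence: 41 - 35 = 6
main commits after divergence: 38 - 35 = 3
feature is 6 commits ahead of main
main is 3 commits ahead of feature

feature ahead: 6, main ahead: 3


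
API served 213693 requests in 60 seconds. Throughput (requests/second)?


Formula: throughput = requests / seconds
throughput = 213693 / 60
throughput = 3561.55 requests/second

3561.55 requests/second


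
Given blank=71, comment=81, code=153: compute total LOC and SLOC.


Total LOC = blank + comment + code
Total LOC = 71 + 81 + 153 = 305
SLOC (source only) = code = 153

Total LOC: 305, SLOC: 153


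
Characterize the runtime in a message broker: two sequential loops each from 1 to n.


Reasoning: sequential dominates: O(n) + O(n) = O(n)
Complexity: O(n)

O(n)


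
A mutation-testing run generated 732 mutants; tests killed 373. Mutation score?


Mutation score = killed / total * 100
Mutation score = 373 / 732 * 100
Mutation score = 50.96%

50.96%


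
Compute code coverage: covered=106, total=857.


Coverage = covered / total * 100
Coverage = 106 / 857 * 100
Coverage = 12.37%

12.37%


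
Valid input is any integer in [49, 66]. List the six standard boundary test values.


Range: [49, 66]
Boundaries: just below min, min, min+1, max-1, max, just above max
Values: [48, 49, 50, 65, 66, 67]

[48, 49, 50, 65, 66, 67]


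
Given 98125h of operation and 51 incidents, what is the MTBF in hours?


Formula: MTBF = Total operating time / Number of failures
MTBF = 98125 / 51
MTBF = 1924.02 hours

1924.02 hours
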